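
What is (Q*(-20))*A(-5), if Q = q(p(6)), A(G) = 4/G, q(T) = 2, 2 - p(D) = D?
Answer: 32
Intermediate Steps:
p(D) = 2 - D
Q = 2
(Q*(-20))*A(-5) = (2*(-20))*(4/(-5)) = -160*(-1)/5 = -40*(-⅘) = 32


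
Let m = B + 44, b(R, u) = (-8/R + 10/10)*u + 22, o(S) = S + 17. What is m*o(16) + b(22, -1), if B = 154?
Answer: 72109/11 ≈ 6555.4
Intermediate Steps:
o(S) = 17 + S
b(R, u) = 22 + u*(1 - 8/R) (b(R, u) = (-8/R + 10*(⅒))*u + 22 = (-8/R + 1)*u + 22 = (1 - 8/R)*u + 22 = u*(1 - 8/R) + 22 = 22 + u*(1 - 8/R))
m = 198 (m = 154 + 44 = 198)
m*o(16) + b(22, -1) = 198*(17 + 16) + (22 - 1 - 8*(-1)/22) = 198*33 + (22 - 1 - 8*(-1)*1/22) = 6534 + (22 - 1 + 4/11) = 6534 + 235/11 = 72109/11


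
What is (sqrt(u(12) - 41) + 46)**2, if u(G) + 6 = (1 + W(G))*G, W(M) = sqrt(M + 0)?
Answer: (46 + sqrt(-35 + 24*sqrt(3)))**2 ≈ 2358.4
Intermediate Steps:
W(M) = sqrt(M)
u(G) = -6 + G*(1 + sqrt(G)) (u(G) = -6 + (1 + sqrt(G))*G = -6 + G*(1 + sqrt(G)))
(sqrt(u(12) - 41) + 46)**2 = (sqrt((-6 + 12 + 12**(3/2)) - 41) + 46)**2 = (sqrt((-6 + 12 + 24*sqrt(3)) - 41) + 46)**2 = (sqrt((6 + 24*sqrt(3)) - 41) + 46)**2 = (sqrt(-35 + 24*sqrt(3)) + 46)**2 = (46 + sqrt(-35 + 24*sqrt(3)))**2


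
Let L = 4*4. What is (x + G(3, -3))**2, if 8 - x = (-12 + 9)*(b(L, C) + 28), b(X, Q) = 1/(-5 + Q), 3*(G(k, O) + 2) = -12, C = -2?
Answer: 358801/49 ≈ 7322.5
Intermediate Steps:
L = 16
G(k, O) = -6 (G(k, O) = -2 + (1/3)*(-12) = -2 - 4 = -6)
x = 641/7 (x = 8 - (-12 + 9)*(1/(-5 - 2) + 28) = 8 - (-3)*(1/(-7) + 28) = 8 - (-3)*(-1/7 + 28) = 8 - (-3)*195/7 = 8 - 1*(-585/7) = 8 + 585/7 = 641/7 ≈ 91.571)
(x + G(3, -3))**2 = (641/7 - 6)**2 = (599/7)**2 = 358801/49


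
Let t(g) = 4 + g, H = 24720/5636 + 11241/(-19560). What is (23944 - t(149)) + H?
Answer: 218595317957/9186680 ≈ 23795.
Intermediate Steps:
H = 35014077/9186680 (H = 24720*(1/5636) + 11241*(-1/19560) = 6180/1409 - 3747/6520 = 35014077/9186680 ≈ 3.8114)
(23944 - t(149)) + H = (23944 - (4 + 149)) + 35014077/9186680 = (23944 - 1*153) + 35014077/9186680 = (23944 - 153) + 35014077/9186680 = 23791 + 35014077/9186680 = 218595317957/9186680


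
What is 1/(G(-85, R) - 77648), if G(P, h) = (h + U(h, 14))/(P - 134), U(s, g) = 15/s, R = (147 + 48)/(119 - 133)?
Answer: -39858/3094891253 ≈ -1.2879e-5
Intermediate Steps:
R = -195/14 (R = 195/(-14) = 195*(-1/14) = -195/14 ≈ -13.929)
G(P, h) = (h + 15/h)/(-134 + P) (G(P, h) = (h + 15/h)/(P - 134) = (h + 15/h)/(-134 + P))
1/(G(-85, R) - 77648) = 1/((15 + (-195/14)²)/((-195/14)*(-134 - 85)) - 77648) = 1/(-14/195*(15 + 38025/196)/(-219) - 77648) = 1/(-14/195*(-1/219)*40965/196 - 77648) = 1/(2731/39858 - 77648) = 1/(-3094891253/39858) = -39858/3094891253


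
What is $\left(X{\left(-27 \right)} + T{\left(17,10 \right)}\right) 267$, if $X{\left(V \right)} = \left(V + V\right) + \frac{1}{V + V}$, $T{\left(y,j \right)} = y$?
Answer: $- \frac{177911}{18} \approx -9883.9$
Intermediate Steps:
$X{\left(V \right)} = \frac{1}{2 V} + 2 V$ ($X{\left(V \right)} = 2 V + \frac{1}{2 V} = \frac{1}{2 V} + 2 V$)
$\left(X{\left(-27 \right)} + T{\left(17,10 \right)}\right) 267 = \left(\left(\frac{1}{2 \left(-27\right)} + 2 \left(-27\right)\right) + 17\right) 267 = \left(\left(\frac{1}{2} \left(- \frac{1}{27}\right) - 54\right) + 17\right) 267 = \left(\left(- \frac{1}{54} - 54\right) + 17\right) 267 = \left(- \frac{2917}{54} + 17\right) 267 = \left(- \frac{1999}{54}\right) 267 = - \frac{177911}{18}$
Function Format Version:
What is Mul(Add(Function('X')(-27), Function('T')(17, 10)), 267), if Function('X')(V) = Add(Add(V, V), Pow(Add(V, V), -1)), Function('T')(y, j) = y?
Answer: Rational(-177911, 18) ≈ -9883.9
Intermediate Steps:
Function('X')(V) = Add(Mul(Rational(1, 2), Pow(V, -1)), Mul(2, V)) (Function('X')(V) = Add(Mul(2, V), Pow(Mul(2, V), -1)) = Add(Mul(2, V), Mul(Rational(1, 2), Pow(V, -1))) = Add(Mul(Rational(1, 2), Pow(V, -1)), Mul(2, V)))
Mul(Add(Function('X')(-27), Function('T')(17, 10)), 267) = Mul(Add(Add(Mul(Rational(1, 2), Pow(-27, -1)), Mul(2, -27)), 17), 267) = Mul(Add(Add(Mul(Rational(1, 2), Rational(-1, 27)), -54), 17), 267) = Mul(Add(Add(Rational(-1, 54), -54), 17), 267) = Mul(Add(Rational(-2917, 54), 17), 267) = Mul(Rational(-1999, 54), 267) = Rational(-177911, 18)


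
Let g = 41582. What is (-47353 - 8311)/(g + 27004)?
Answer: -56/69 ≈ -0.81159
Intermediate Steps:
(-47353 - 8311)/(g + 27004) = (-47353 - 8311)/(41582 + 27004) = -55664/68586 = -55664*1/68586 = -56/69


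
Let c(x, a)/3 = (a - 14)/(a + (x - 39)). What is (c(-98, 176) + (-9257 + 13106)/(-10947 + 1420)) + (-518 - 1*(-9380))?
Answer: 1099060899/123851 ≈ 8874.1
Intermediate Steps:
c(x, a) = 3*(-14 + a)/(-39 + a + x) (c(x, a) = 3*((a - 14)/(a + (x - 39))) = 3*((-14 + a)/(a + (-39 + x))) = 3*((-14 + a)/(-39 + a + x)) = 3*(-14 + a)/(-39 + a + x))
(c(-98, 176) + (-9257 + 13106)/(-10947 + 1420)) + (-518 - 1*(-9380)) = (3*(-14 + 176)/(-39 + 176 - 98) + (-9257 + 13106)/(-10947 + 1420)) + (-518 - 1*(-9380)) = (3*162/39 + 3849/(-9527)) + (-518 + 9380) = (3*(1/39)*162 + 3849*(-1/9527)) + 8862 = (162/13 - 3849/9527) + 8862 = 1493337/123851 + 8862 = 1099060899/123851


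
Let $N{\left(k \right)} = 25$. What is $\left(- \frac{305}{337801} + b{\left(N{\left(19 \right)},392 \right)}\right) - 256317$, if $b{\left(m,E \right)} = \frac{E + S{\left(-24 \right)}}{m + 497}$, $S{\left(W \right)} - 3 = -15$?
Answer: $- \frac{22598396154752}{88166061} \approx -2.5632 \cdot 10^{5}$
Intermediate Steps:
$S{\left(W \right)} = -12$ ($S{\left(W \right)} = 3 - 15 = -12$)
$b{\left(m,E \right)} = \frac{-12 + E}{497 + m}$ ($b{\left(m,E \right)} = \frac{E - 12}{m + 497} = \frac{-12 + E}{497 + m}$)
$\left(- \frac{305}{337801} + b{\left(N{\left(19 \right)},392 \right)}\right) - 256317 = \left(- \frac{305}{337801} + \frac{-12 + 392}{497 + 25}\right) - 256317 = \left(\left(-305\right) \frac{1}{337801} + \frac{1}{522} \cdot 380\right) - 256317 = \left(- \frac{305}{337801} + \frac{1}{522} \cdot 380\right) - 256317 = \left(- \frac{305}{337801} + \frac{190}{261}\right) - 256317 = \frac{64102585}{88166061} - 256317 = - \frac{22598396154752}{88166061}$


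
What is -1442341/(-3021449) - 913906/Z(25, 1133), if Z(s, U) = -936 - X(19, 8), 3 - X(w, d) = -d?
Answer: 2762686266721/2861312203 ≈ 965.53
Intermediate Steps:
X(w, d) = 3 + d (X(w, d) = 3 - (-1)*d = 3 + d)
Z(s, U) = -947 (Z(s, U) = -936 - (3 + 8) = -936 - 1*11 = -936 - 11 = -947)
-1442341/(-3021449) - 913906/Z(25, 1133) = -1442341/(-3021449) - 913906/(-947) = -1442341*(-1/3021449) - 913906*(-1/947) = 1442341/3021449 + 913906/947 = 2762686266721/2861312203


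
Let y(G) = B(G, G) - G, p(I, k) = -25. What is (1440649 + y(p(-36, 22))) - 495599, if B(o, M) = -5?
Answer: 945070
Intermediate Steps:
y(G) = -5 - G
(1440649 + y(p(-36, 22))) - 495599 = (1440649 + (-5 - 1*(-25))) - 495599 = (1440649 + (-5 + 25)) - 495599 = (1440649 + 20) - 495599 = 1440669 - 495599 = 945070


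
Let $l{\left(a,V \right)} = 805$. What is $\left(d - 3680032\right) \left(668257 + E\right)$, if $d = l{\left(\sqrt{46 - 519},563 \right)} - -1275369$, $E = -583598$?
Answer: $-203508214422$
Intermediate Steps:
$d = 1276174$ ($d = 805 - -1275369 = 805 + 1275369 = 1276174$)
$\left(d - 3680032\right) \left(668257 + E\right) = \left(1276174 - 3680032\right) \left(668257 - 583598\right) = \left(-2403858\right) 84659 = -203508214422$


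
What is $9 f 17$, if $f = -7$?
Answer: $-1071$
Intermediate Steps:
$9 f 17 = 9 \left(-7\right) 17 = \left(-63\right) 17 = -1071$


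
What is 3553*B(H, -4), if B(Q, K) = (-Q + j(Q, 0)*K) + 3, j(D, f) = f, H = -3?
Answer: 21318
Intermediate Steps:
B(Q, K) = 3 - Q (B(Q, K) = (-Q + 0*K) + 3 = (-Q + 0) + 3 = -Q + 3 = 3 - Q)
3553*B(H, -4) = 3553*(3 - 1*(-3)) = 3553*(3 + 3) = 3553*6 = 21318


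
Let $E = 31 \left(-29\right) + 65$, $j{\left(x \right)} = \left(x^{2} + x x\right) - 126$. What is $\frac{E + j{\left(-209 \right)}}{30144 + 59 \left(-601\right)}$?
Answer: $- \frac{86402}{5315} \approx -16.256$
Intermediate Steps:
$j{\left(x \right)} = -126 + 2 x^{2}$ ($j{\left(x \right)} = \left(x^{2} + x^{2}\right) - 126 = 2 x^{2} - 126 = -126 + 2 x^{2}$)
$E = -834$ ($E = -899 + 65 = -834$)
$\frac{E + j{\left(-209 \right)}}{30144 + 59 \left(-601\right)} = \frac{-834 - \left(126 - 2 \left(-209\right)^{2}\right)}{30144 + 59 \left(-601\right)} = \frac{-834 + \left(-126 + 2 \cdot 43681\right)}{30144 - 35459} = \frac{-834 + \left(-126 + 87362\right)}{-5315} = \left(-834 + 87236\right) \left(- \frac{1}{5315}\right) = 86402 \left(- \frac{1}{5315}\right) = - \frac{86402}{5315}$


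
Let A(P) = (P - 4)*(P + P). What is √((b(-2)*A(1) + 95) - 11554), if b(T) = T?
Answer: I*√11447 ≈ 106.99*I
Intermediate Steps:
A(P) = 2*P*(-4 + P) (A(P) = (-4 + P)*(2*P) = 2*P*(-4 + P))
√((b(-2)*A(1) + 95) - 11554) = √((-4*(-4 + 1) + 95) - 11554) = √((-4*(-3) + 95) - 11554) = √((-2*(-6) + 95) - 11554) = √((12 + 95) - 11554) = √(107 - 11554) = √(-11447) = I*√11447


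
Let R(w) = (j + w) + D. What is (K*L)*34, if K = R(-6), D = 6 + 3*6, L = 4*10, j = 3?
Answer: 28560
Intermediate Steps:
L = 40
D = 24 (D = 6 + 18 = 24)
R(w) = 27 + w (R(w) = (3 + w) + 24 = 27 + w)
K = 21 (K = 27 - 6 = 21)
(K*L)*34 = (21*40)*34 = 840*34 = 28560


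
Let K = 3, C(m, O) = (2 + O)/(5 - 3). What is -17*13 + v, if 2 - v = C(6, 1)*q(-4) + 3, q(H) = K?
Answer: -453/2 ≈ -226.50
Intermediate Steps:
C(m, O) = 1 + O/2 (C(m, O) = (2 + O)/2 = (2 + O)*(½) = 1 + O/2)
q(H) = 3
v = -11/2 (v = 2 - ((1 + (½)*1)*3 + 3) = 2 - ((1 + ½)*3 + 3) = 2 - ((3/2)*3 + 3) = 2 - (9/2 + 3) = 2 - 1*15/2 = 2 - 15/2 = -11/2 ≈ -5.5000)
-17*13 + v = -17*13 - 11/2 = -221 - 11/2 = -453/2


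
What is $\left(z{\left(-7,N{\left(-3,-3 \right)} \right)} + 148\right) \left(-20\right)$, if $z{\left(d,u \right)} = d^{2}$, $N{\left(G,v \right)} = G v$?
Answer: $-3940$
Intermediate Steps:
$\left(z{\left(-7,N{\left(-3,-3 \right)} \right)} + 148\right) \left(-20\right) = \left(\left(-7\right)^{2} + 148\right) \left(-20\right) = \left(49 + 148\right) \left(-20\right) = 197 \left(-20\right) = -3940$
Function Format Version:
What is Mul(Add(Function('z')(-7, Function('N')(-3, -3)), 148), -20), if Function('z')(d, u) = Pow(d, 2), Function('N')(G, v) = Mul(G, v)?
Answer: -3940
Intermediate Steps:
Mul(Add(Function('z')(-7, Function('N')(-3, -3)), 148), -20) = Mul(Add(Pow(-7, 2), 148), -20) = Mul(Add(49, 148), -20) = Mul(197, -20) = -3940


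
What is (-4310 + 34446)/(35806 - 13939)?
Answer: 30136/21867 ≈ 1.3781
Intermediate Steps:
(-4310 + 34446)/(35806 - 13939) = 30136/21867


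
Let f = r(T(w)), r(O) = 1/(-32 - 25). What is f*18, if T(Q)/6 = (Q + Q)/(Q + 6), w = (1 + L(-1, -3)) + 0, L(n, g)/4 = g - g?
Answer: -6/19 ≈ -0.31579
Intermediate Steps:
L(n, g) = 0 (L(n, g) = 4*(g - g) = 4*0 = 0)
w = 1 (w = (1 + 0) + 0 = 1 + 0 = 1)
T(Q) = 12*Q/(6 + Q) (T(Q) = 6*((Q + Q)/(Q + 6)) = 6*((2*Q)/(6 + Q)) = 6*(2*Q/(6 + Q)) = 12*Q/(6 + Q))
r(O) = -1/57 (r(O) = 1/(-57) = -1/57)
f = -1/57 ≈ -0.017544
f*18 = -1/57*18 = -6/19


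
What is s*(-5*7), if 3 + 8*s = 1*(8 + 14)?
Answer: -665/8 ≈ -83.125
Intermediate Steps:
s = 19/8 (s = -3/8 + (1*(8 + 14))/8 = -3/8 + (1*22)/8 = -3/8 + (⅛)*22 = -3/8 + 11/4 = 19/8 ≈ 2.3750)
s*(-5*7) = 19*(-5*7)/8 = (19/8)*(-35) = -665/8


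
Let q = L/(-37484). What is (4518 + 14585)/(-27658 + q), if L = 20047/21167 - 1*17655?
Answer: -7578387693142/10972071275743 ≈ -0.69070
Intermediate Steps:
L = -373683338/21167 (L = 20047*(1/21167) - 17655 = 20047/21167 - 17655 = -373683338/21167 ≈ -17654.)
q = 186841669/396711914 (q = -373683338/21167/(-37484) = -373683338/21167*(-1/37484) = 186841669/396711914 ≈ 0.47098)
(4518 + 14585)/(-27658 + q) = (4518 + 14585)/(-27658 + 186841669/396711914) = 19103/(-10972071275743/396711914) = 19103*(-396711914/10972071275743) = -7578387693142/10972071275743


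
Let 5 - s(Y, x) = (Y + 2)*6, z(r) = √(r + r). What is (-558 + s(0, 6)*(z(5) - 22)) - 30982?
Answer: -31386 - 7*√10 ≈ -31408.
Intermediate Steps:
z(r) = √2*√r (z(r) = √(2*r) = √2*√r)
s(Y, x) = -7 - 6*Y (s(Y, x) = 5 - (Y + 2)*6 = 5 - (2 + Y)*6 = 5 - (12 + 6*Y) = 5 + (-12 - 6*Y) = -7 - 6*Y)
(-558 + s(0, 6)*(z(5) - 22)) - 30982 = (-558 + (-7 - 6*0)*(√2*√5 - 22)) - 30982 = (-558 + (-7 + 0)*(√10 - 22)) - 30982 = (-558 - 7*(-22 + √10)) - 30982 = (-558 + (154 - 7*√10)) - 30982 = (-404 - 7*√10) - 30982 = -31386 - 7*√10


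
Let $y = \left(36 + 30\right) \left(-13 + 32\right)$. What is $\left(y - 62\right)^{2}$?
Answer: $1420864$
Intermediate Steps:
$y = 1254$ ($y = 66 \cdot 19 = 1254$)
$\left(y - 62\right)^{2} = \left(1254 - 62\right)^{2} = 1192^{2} = 1420864$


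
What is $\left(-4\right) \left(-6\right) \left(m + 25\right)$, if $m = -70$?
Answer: $-1080$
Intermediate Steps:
$\left(-4\right) \left(-6\right) \left(m + 25\right) = \left(-4\right) \left(-6\right) \left(-70 + 25\right) = 24 \left(-45\right) = -1080$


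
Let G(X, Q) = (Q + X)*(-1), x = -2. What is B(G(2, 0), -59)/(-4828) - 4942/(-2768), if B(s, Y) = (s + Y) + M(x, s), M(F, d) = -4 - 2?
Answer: 3005679/1670488 ≈ 1.7993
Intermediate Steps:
G(X, Q) = -Q - X
M(F, d) = -6
B(s, Y) = -6 + Y + s (B(s, Y) = (s + Y) - 6 = (Y + s) - 6 = -6 + Y + s)
B(G(2, 0), -59)/(-4828) - 4942/(-2768) = (-6 - 59 + (-1*0 - 1*2))/(-4828) - 4942/(-2768) = (-6 - 59 + (0 - 2))*(-1/4828) - 4942*(-1/2768) = (-6 - 59 - 2)*(-1/4828) + 2471/1384 = -67*(-1/4828) + 2471/1384 = 67/4828 + 2471/1384 = 3005679/1670488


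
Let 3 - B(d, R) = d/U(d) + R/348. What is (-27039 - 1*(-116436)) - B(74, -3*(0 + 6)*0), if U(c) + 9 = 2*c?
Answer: 12425840/139 ≈ 89395.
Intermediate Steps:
U(c) = -9 + 2*c
B(d, R) = 3 - R/348 - d/(-9 + 2*d) (B(d, R) = 3 - (d/(-9 + 2*d) + R/348) = 3 - (R/348 + d/(-9 + 2*d)) = 3 + (-R/348 - d/(-9 + 2*d)) = 3 - R/348 - d/(-9 + 2*d))
(-27039 - 1*(-116436)) - B(74, -3*(0 + 6)*0) = (-27039 - 1*(-116436)) - (-348*74 + (-9 + 2*74)*(1044 - (-3*(0 + 6))*0))/(348*(-9 + 2*74)) = (-27039 + 116436) - (-25752 + (-9 + 148)*(1044 - (-3*6)*0))/(348*(-9 + 148)) = 89397 - (-25752 + 139*(1044 - (-18)*0))/(348*139) = 89397 - (-25752 + 139*(1044 - 1*0))/(348*139) = 89397 - (-25752 + 139*(1044 + 0))/(348*139) = 89397 - (-25752 + 139*1044)/(348*139) = 89397 - (-25752 + 145116)/(348*139) = 89397 - 119364/(348*139) = 89397 - 1*343/139 = 89397 - 343/139 = 12425840/139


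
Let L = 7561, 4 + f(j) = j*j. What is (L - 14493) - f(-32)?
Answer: -7952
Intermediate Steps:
f(j) = -4 + j**2 (f(j) = -4 + j*j = -4 + j**2)
(L - 14493) - f(-32) = (7561 - 14493) - (-4 + (-32)**2) = -6932 - (-4 + 1024) = -6932 - 1*1020 = -6932 - 1020 = -7952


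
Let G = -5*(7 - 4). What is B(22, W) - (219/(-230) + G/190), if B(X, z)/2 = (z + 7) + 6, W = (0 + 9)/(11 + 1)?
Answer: 124681/4370 ≈ 28.531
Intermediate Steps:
W = ¾ (W = 9/12 = 9*(1/12) = ¾ ≈ 0.75000)
B(X, z) = 26 + 2*z (B(X, z) = 2*((z + 7) + 6) = 2*((7 + z) + 6) = 2*(13 + z) = 26 + 2*z)
G = -15 (G = -5*3 = -15)
B(22, W) - (219/(-230) + G/190) = (26 + 2*(¾)) - (219/(-230) - 15/190) = (26 + 3/2) - (219*(-1/230) - 15*1/190) = 55/2 - (-219/230 - 3/38) = 55/2 - 1*(-2253/2185) = 55/2 + 2253/2185 = 124681/4370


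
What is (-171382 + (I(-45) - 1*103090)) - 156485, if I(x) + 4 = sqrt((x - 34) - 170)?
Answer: -430961 + I*sqrt(249) ≈ -4.3096e+5 + 15.78*I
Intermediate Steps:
I(x) = -4 + sqrt(-204 + x) (I(x) = -4 + sqrt((x - 34) - 170) = -4 + sqrt((-34 + x) - 170) = -4 + sqrt(-204 + x))
(-171382 + (I(-45) - 1*103090)) - 156485 = (-171382 + ((-4 + sqrt(-204 - 45)) - 1*103090)) - 156485 = (-171382 + ((-4 + sqrt(-249)) - 103090)) - 156485 = (-171382 + ((-4 + I*sqrt(249)) - 103090)) - 156485 = (-171382 + (-103094 + I*sqrt(249))) - 156485 = (-274476 + I*sqrt(249)) - 156485 = -430961 + I*sqrt(249)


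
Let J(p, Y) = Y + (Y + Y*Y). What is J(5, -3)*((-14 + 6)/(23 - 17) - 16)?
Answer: -52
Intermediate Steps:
J(p, Y) = Y² + 2*Y (J(p, Y) = Y + (Y + Y²) = Y² + 2*Y)
J(5, -3)*((-14 + 6)/(23 - 17) - 16) = (-3*(2 - 3))*((-14 + 6)/(23 - 17) - 16) = (-3*(-1))*(-8/6 - 16) = 3*(-8*⅙ - 16) = 3*(-4/3 - 16) = 3*(-52/3) = -52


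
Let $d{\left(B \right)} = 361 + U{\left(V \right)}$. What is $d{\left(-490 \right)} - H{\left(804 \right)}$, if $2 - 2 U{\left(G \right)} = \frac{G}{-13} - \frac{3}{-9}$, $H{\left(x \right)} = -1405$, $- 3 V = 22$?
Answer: $\frac{137791}{78} \approx 1766.6$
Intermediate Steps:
$V = - \frac{22}{3}$ ($V = \left(- \frac{1}{3}\right) 22 = - \frac{22}{3} \approx -7.3333$)
$U{\left(G \right)} = \frac{5}{6} + \frac{G}{26}$ ($U{\left(G \right)} = 1 - \frac{\frac{G}{-13} - \frac{3}{-9}}{2} = 1 - \frac{G \left(- \frac{1}{13}\right) - - \frac{1}{3}}{2} = 1 - \frac{- \frac{G}{13} + \frac{1}{3}}{2} = 1 - \frac{\frac{1}{3} - \frac{G}{13}}{2} = 1 + \left(- \frac{1}{6} + \frac{G}{26}\right) = \frac{5}{6} + \frac{G}{26}$)
$d{\left(B \right)} = \frac{28201}{78}$ ($d{\left(B \right)} = 361 + \left(\frac{5}{6} + \frac{1}{26} \left(- \frac{22}{3}\right)\right) = 361 + \left(\frac{5}{6} - \frac{11}{39}\right) = 361 + \frac{43}{78} = \frac{28201}{78}$)
$d{\left(-490 \right)} - H{\left(804 \right)} = \frac{28201}{78} - -1405 = \frac{28201}{78} + 1405 = \frac{137791}{78}$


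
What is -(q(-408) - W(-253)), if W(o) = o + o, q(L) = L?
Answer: -98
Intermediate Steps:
W(o) = 2*o
-(q(-408) - W(-253)) = -(-408 - 2*(-253)) = -(-408 - 1*(-506)) = -(-408 + 506) = -1*98 = -98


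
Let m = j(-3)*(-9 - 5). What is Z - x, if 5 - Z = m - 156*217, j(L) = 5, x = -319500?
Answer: 353427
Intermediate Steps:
m = -70 (m = 5*(-9 - 5) = 5*(-14) = -70)
Z = 33927 (Z = 5 - (-70 - 156*217) = 5 - (-70 - 33852) = 5 - 1*(-33922) = 5 + 33922 = 33927)
Z - x = 33927 - 1*(-319500) = 33927 + 319500 = 353427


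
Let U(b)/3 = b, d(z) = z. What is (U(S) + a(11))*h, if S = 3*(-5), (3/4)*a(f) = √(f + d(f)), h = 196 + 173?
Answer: -16605 + 492*√22 ≈ -14297.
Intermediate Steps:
h = 369
a(f) = 4*√2*√f/3 (a(f) = 4*√(f + f)/3 = 4*√(2*f)/3 = 4*(√2*√f)/3 = 4*√2*√f/3)
S = -15
U(b) = 3*b
(U(S) + a(11))*h = (3*(-15) + 4*√2*√11/3)*369 = (-45 + 4*√22/3)*369 = -16605 + 492*√22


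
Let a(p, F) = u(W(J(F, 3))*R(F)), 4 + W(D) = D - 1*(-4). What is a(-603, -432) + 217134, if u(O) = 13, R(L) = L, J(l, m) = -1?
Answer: 217147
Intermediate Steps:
W(D) = D (W(D) = -4 + (D - 1*(-4)) = -4 + (D + 4) = -4 + (4 + D) = D)
a(p, F) = 13
a(-603, -432) + 217134 = 13 + 217134 = 217147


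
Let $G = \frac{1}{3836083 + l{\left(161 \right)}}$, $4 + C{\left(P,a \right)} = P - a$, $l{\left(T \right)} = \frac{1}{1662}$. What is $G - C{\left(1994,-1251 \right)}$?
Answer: $- \frac{20663222196565}{6375569947} \approx -3241.0$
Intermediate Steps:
$l{\left(T \right)} = \frac{1}{1662}$
$C{\left(P,a \right)} = -4 + P - a$ ($C{\left(P,a \right)} = -4 + \left(P - a\right) = -4 + P - a$)
$G = \frac{1662}{6375569947}$ ($G = \frac{1}{3836083 + \frac{1}{1662}} = \frac{1}{\frac{6375569947}{1662}} = \frac{1662}{6375569947} \approx 2.6068 \cdot 10^{-7}$)
$G - C{\left(1994,-1251 \right)} = \frac{1662}{6375569947} - \left(-4 + 1994 - -1251\right) = \frac{1662}{6375569947} - \left(-4 + 1994 + 1251\right) = \frac{1662}{6375569947} - 3241 = - \frac{20663222196565}{6375569947}$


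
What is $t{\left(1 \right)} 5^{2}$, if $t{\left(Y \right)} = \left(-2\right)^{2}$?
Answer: $100$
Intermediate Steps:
$t{\left(Y \right)} = 4$
$t{\left(1 \right)} 5^{2} = 4 \cdot 5^{2} = 4 \cdot 25 = 100$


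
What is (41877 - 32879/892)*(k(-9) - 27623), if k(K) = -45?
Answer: -258152158385/223 ≈ -1.1576e+9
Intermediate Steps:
(41877 - 32879/892)*(k(-9) - 27623) = (41877 - 32879/892)*(-45 - 27623) = (41877 - 32879*1/892)*(-27668) = (41877 - 32879/892)*(-27668) = (37321405/892)*(-27668) = -258152158385/223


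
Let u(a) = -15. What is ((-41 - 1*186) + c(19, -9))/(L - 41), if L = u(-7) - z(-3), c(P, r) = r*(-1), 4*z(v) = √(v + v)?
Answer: 97664/25091 - 436*I*√6/25091 ≈ 3.8924 - 0.042564*I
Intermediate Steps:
z(v) = √2*√v/4 (z(v) = √(v + v)/4 = √(2*v)/4 = (√2*√v)/4 = √2*√v/4)
c(P, r) = -r
L = -15 - I*√6/4 (L = -15 - √2*√(-3)/4 = -15 - √2*I*√3/4 = -15 - I*√6/4 ≈ -15.0 - 0.61237*I)
((-41 - 1*186) + c(19, -9))/(L - 41) = ((-41 - 1*186) - 1*(-9))/((-15 - I*√6/4) - 41) = ((-41 - 186) + 9)/(-56 - I*√6/4) = (-227 + 9)/(-56 - I*√6/4) = -218/(-56 - I*√6/4)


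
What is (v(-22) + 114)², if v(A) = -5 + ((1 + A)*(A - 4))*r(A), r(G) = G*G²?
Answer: 33799096062601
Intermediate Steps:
r(G) = G³
v(A) = -5 + A³*(1 + A)*(-4 + A) (v(A) = -5 + ((1 + A)*(A - 4))*A³ = -5 + ((1 + A)*(-4 + A))*A³ = -5 + A³*(1 + A)*(-4 + A))
(v(-22) + 114)² = ((-5 + (-22)⁵ - 4*(-22)³ - 3*(-22)⁴) + 114)² = ((-5 - 5153632 - 4*(-10648) - 3*234256) + 114)² = ((-5 - 5153632 + 42592 - 702768) + 114)² = (-5813813 + 114)² = (-5813699)² = 33799096062601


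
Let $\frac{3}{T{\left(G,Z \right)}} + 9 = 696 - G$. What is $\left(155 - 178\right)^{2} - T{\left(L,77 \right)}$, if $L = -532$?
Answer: $\frac{644848}{1219} \approx 529.0$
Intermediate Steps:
$T{\left(G,Z \right)} = \frac{3}{687 - G}$ ($T{\left(G,Z \right)} = \frac{3}{-9 - \left(-696 + G\right)} = \frac{3}{687 - G}$)
$\left(155 - 178\right)^{2} - T{\left(L,77 \right)} = \left(155 - 178\right)^{2} - - \frac{3}{-687 - 532} = \left(-23\right)^{2} - - \frac{3}{-1219} = 529 - \left(-3\right) \left(- \frac{1}{1219}\right) = 529 - \frac{3}{1219} = \frac{644848}{1219}$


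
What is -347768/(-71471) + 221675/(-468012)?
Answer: 146916263291/33449285652 ≈ 4.3922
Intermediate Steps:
-347768/(-71471) + 221675/(-468012) = -347768*(-1/71471) + 221675*(-1/468012) = 347768/71471 - 221675/468012 = 146916263291/33449285652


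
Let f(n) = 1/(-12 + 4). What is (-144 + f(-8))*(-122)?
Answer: 70333/4 ≈ 17583.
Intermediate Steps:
f(n) = -⅛ (f(n) = 1/(-8) = -⅛)
(-144 + f(-8))*(-122) = (-144 - ⅛)*(-122) = -1153/8*(-122) = 70333/4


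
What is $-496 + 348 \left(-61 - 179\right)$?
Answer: $-84016$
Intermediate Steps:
$-496 + 348 \left(-61 - 179\right) = -496 + 348 \left(-240\right) = -496 - 83520 = -84016$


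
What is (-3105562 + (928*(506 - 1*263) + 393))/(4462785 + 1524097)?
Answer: -2879665/5986882 ≈ -0.48100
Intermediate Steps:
(-3105562 + (928*(506 - 1*263) + 393))/(4462785 + 1524097) = (-3105562 + (928*(506 - 263) + 393))/5986882 = (-3105562 + (928*243 + 393))*(1/5986882) = (-3105562 + (225504 + 393))*(1/5986882) = (-3105562 + 225897)*(1/5986882) = -2879665*1/5986882 = -2879665/5986882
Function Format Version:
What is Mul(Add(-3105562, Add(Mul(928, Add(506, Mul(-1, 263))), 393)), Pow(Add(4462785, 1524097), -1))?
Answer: Rational(-2879665, 5986882) ≈ -0.48100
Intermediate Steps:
Mul(Add(-3105562, Add(Mul(928, Add(506, Mul(-1, 263))), 393)), Pow(Add(4462785, 1524097), -1)) = Mul(Add(-3105562, Add(Mul(928, Add(506, -263)), 393)), Pow(5986882, -1)) = Mul(Add(-3105562, Add(Mul(928, 243), 393)), Rational(1, 5986882)) = Mul(Add(-3105562, Add(225504, 393)), Rational(1, 5986882)) = Mul(Add(-3105562, 225897), Rational(1, 5986882)) = Mul(-2879665, Rational(1, 5986882)) = Rational(-2879665, 5986882)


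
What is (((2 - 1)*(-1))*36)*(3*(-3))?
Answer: 324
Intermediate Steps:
(((2 - 1)*(-1))*36)*(3*(-3)) = ((1*(-1))*36)*(-9) = -1*36*(-9) = -36*(-9) = 324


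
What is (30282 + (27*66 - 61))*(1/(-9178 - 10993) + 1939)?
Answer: 1251687510704/20171 ≈ 6.2054e+7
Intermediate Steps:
(30282 + (27*66 - 61))*(1/(-9178 - 10993) + 1939) = (30282 + (1782 - 61))*(1/(-20171) + 1939) = (30282 + 1721)*(-1/20171 + 1939) = 32003*(39111568/20171) = 1251687510704/20171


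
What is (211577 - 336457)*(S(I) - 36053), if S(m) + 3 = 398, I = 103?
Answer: 4452971040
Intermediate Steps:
S(m) = 395 (S(m) = -3 + 398 = 395)
(211577 - 336457)*(S(I) - 36053) = (211577 - 336457)*(395 - 36053) = -124880*(-35658) = 4452971040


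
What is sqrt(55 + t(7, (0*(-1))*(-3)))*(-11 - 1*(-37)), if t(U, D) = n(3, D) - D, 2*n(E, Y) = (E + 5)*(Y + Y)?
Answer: 26*sqrt(55) ≈ 192.82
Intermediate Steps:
n(E, Y) = Y*(5 + E) (n(E, Y) = ((E + 5)*(Y + Y))/2 = ((5 + E)*(2*Y))/2 = (2*Y*(5 + E))/2 = Y*(5 + E))
t(U, D) = 7*D (t(U, D) = D*(5 + 3) - D = D*8 - D = 8*D - D = 7*D)
sqrt(55 + t(7, (0*(-1))*(-3)))*(-11 - 1*(-37)) = sqrt(55 + 7*((0*(-1))*(-3)))*(-11 - 1*(-37)) = sqrt(55 + 7*(0*(-3)))*(-11 + 37) = sqrt(55 + 7*0)*26 = sqrt(55 + 0)*26 = sqrt(55)*26 = 26*sqrt(55)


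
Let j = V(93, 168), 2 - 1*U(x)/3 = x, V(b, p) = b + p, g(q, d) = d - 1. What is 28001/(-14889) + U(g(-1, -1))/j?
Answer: -264059/143927 ≈ -1.8347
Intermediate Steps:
g(q, d) = -1 + d
U(x) = 6 - 3*x
j = 261 (j = 93 + 168 = 261)
28001/(-14889) + U(g(-1, -1))/j = 28001/(-14889) + (6 - 3*(-1 - 1))/261 = 28001*(-1/14889) + (6 - 3*(-2))*(1/261) = -28001/14889 + (6 + 6)*(1/261) = -28001/14889 + 12*(1/261) = -28001/14889 + 4/87 = -264059/143927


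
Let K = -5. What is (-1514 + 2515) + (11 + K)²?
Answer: 1037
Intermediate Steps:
(-1514 + 2515) + (11 + K)² = (-1514 + 2515) + (11 - 5)² = 1001 + 6² = 1001 + 36 = 1037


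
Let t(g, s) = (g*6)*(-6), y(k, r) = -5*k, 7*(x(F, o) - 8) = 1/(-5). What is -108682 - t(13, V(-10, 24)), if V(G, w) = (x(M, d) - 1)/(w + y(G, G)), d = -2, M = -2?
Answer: -108214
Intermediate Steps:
x(F, o) = 279/35 (x(F, o) = 8 + (1/7)/(-5) = 8 + (1/7)*(-1/5) = 8 - 1/35 = 279/35)
V(G, w) = 244/(35*(w - 5*G)) (V(G, w) = (279/35 - 1)/(w - 5*G) = 244/(35*(w - 5*G)))
t(g, s) = -36*g (t(g, s) = (6*g)*(-6) = -36*g)
-108682 - t(13, V(-10, 24)) = -108682 - (-36)*13 = -108682 - 1*(-468) = -108682 + 468 = -108214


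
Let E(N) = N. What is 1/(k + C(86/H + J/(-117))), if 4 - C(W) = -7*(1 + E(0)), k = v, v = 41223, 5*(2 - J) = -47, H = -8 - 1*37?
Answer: 1/41234 ≈ 2.4252e-5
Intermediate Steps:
H = -45 (H = -8 - 37 = -45)
J = 57/5 (J = 2 - 1/5*(-47) = 2 + 47/5 = 57/5 ≈ 11.400)
k = 41223
C(W) = 11 (C(W) = 4 - (-7)*(1 + 0) = 4 - (-7) = 4 - 1*(-7) = 4 + 7 = 11)
1/(k + C(86/H + J/(-117))) = 1/(41223 + 11) = 1/41234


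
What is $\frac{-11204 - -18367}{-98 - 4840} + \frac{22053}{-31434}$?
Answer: $- \frac{27838288}{12935091} \approx -2.1522$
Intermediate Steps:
$\frac{-11204 - -18367}{-98 - 4840} + \frac{22053}{-31434} = \frac{-11204 + 18367}{-98 - 4840} + 22053 \left(- \frac{1}{31434}\right) = \frac{7163}{-4938} - \frac{7351}{10478} = 7163 \left(- \frac{1}{4938}\right) - \frac{7351}{10478} = - \frac{7163}{4938} - \frac{7351}{10478} = - \frac{27838288}{12935091}$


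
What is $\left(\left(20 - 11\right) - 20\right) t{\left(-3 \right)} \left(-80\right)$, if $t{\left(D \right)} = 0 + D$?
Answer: $-2640$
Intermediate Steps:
$t{\left(D \right)} = D$
$\left(\left(20 - 11\right) - 20\right) t{\left(-3 \right)} \left(-80\right) = \left(\left(20 - 11\right) - 20\right) \left(-3\right) \left(-80\right) = \left(9 - 20\right) \left(-3\right) \left(-80\right) = \left(-11\right) \left(-3\right) \left(-80\right) = 33 \left(-80\right) = -2640$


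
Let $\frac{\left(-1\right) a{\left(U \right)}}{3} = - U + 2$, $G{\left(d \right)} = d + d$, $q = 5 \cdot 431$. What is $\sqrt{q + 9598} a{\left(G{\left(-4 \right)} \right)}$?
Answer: $- 30 \sqrt{11753} \approx -3252.3$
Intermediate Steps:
$q = 2155$
$G{\left(d \right)} = 2 d$
$a{\left(U \right)} = -6 + 3 U$ ($a{\left(U \right)} = - 3 \left(- U + 2\right) = - 3 \left(2 - U\right) = -6 + 3 U$)
$\sqrt{q + 9598} a{\left(G{\left(-4 \right)} \right)} = \sqrt{2155 + 9598} \left(-6 + 3 \cdot 2 \left(-4\right)\right) = \sqrt{11753} \left(-6 + 3 \left(-8\right)\right) = \sqrt{11753} \left(-6 - 24\right) = \sqrt{11753} \left(-30\right) = - 30 \sqrt{11753}$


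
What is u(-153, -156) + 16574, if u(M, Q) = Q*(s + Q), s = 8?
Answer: 39662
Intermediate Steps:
u(M, Q) = Q*(8 + Q)
u(-153, -156) + 16574 = -156*(8 - 156) + 16574 = -156*(-148) + 16574 = 23088 + 16574 = 39662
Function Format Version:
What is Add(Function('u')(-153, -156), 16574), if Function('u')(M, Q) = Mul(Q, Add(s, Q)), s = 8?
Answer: 39662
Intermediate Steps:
Function('u')(M, Q) = Mul(Q, Add(8, Q))
Add(Function('u')(-153, -156), 16574) = Add(Mul(-156, Add(8, -156)), 16574) = Add(Mul(-156, -148), 16574) = Add(23088, 16574) = 39662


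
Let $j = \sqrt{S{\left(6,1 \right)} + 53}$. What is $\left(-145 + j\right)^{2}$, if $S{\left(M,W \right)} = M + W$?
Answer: $21085 - 580 \sqrt{15} \approx 18839.0$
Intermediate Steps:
$j = 2 \sqrt{15}$ ($j = \sqrt{\left(6 + 1\right) + 53} = \sqrt{7 + 53} = \sqrt{60} = 2 \sqrt{15} \approx 7.746$)
$\left(-145 + j\right)^{2} = \left(-145 + 2 \sqrt{15}\right)^{2}$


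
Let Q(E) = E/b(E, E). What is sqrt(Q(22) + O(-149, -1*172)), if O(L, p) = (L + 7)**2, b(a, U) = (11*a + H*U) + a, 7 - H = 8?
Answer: 3*sqrt(271095)/11 ≈ 142.00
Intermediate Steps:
H = -1 (H = 7 - 1*8 = 7 - 8 = -1)
b(a, U) = -U + 12*a (b(a, U) = (11*a - U) + a = (-U + 11*a) + a = -U + 12*a)
O(L, p) = (7 + L)**2
Q(E) = 1/11 (Q(E) = E/(-E + 12*E) = E/((11*E)) = E*(1/(11*E)) = 1/11)
sqrt(Q(22) + O(-149, -1*172)) = sqrt(1/11 + (7 - 149)**2) = sqrt(1/11 + (-142)**2) = sqrt(1/11 + 20164) = sqrt(221805/11) = 3*sqrt(271095)/11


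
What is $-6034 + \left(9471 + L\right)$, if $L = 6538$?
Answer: $9975$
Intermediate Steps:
$-6034 + \left(9471 + L\right) = -6034 + \left(9471 + 6538\right) = -6034 + 16009 = 9975$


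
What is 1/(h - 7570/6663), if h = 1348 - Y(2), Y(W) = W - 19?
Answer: 6663/9087425 ≈ 0.00073321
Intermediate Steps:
Y(W) = -19 + W
h = 1365 (h = 1348 - (-19 + 2) = 1348 - 1*(-17) = 1348 + 17 = 1365)
1/(h - 7570/6663) = 1/(1365 - 7570/6663) = 1/(9087425/6663) = 6663/9087425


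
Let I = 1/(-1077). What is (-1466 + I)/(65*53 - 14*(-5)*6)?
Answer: -1578883/4162605 ≈ -0.37930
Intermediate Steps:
I = -1/1077 ≈ -0.00092851
(-1466 + I)/(65*53 - 14*(-5)*6) = (-1466 - 1/1077)/(65*53 - 14*(-5)*6) = -1578883/(1077*(3445 + 70*6)) = -1578883/(1077*(3445 + 420)) = -1578883/1077/3865 = -1578883/1077*1/3865 = -1578883/4162605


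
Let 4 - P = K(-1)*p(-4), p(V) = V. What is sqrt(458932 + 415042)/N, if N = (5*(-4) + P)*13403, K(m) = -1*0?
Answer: -sqrt(873974)/214448 ≈ -0.0043594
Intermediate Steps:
K(m) = 0
P = 4 (P = 4 - 0*(-4) = 4 - 1*0 = 4 + 0 = 4)
N = -214448 (N = (5*(-4) + 4)*13403 = (-20 + 4)*13403 = -16*13403 = -214448)
sqrt(458932 + 415042)/N = sqrt(458932 + 415042)/(-214448) = sqrt(873974)*(-1/214448) = -sqrt(873974)/214448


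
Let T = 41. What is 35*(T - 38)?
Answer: 105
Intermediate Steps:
35*(T - 38) = 35*(41 - 38) = 35*3 = 105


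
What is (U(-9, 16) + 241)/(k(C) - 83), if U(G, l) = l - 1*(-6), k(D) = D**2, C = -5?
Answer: -263/58 ≈ -4.5345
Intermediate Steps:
U(G, l) = 6 + l (U(G, l) = l + 6 = 6 + l)
(U(-9, 16) + 241)/(k(C) - 83) = ((6 + 16) + 241)/((-5)**2 - 83) = (22 + 241)/(25 - 83) = 263/(-58) = 263*(-1/58) = -263/58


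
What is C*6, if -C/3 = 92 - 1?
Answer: -1638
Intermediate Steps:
C = -273 (C = -3*(92 - 1) = -3*91 = -273)
C*6 = -273*6 = -1638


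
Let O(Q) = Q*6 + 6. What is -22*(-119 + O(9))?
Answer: 1298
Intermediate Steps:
O(Q) = 6 + 6*Q (O(Q) = 6*Q + 6 = 6 + 6*Q)
-22*(-119 + O(9)) = -22*(-119 + (6 + 6*9)) = -22*(-119 + (6 + 54)) = -22*(-119 + 60) = -22*(-59) = 1298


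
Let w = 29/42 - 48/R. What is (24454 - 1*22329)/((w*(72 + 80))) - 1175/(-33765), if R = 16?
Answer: -299620205/49783116 ≈ -6.0185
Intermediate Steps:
w = -97/42 (w = 29/42 - 48/16 = 29*(1/42) - 48*1/16 = 29/42 - 3 = -97/42 ≈ -2.3095)
(24454 - 1*22329)/((w*(72 + 80))) - 1175/(-33765) = (24454 - 1*22329)/((-97*(72 + 80)/42)) - 1175/(-33765) = (24454 - 22329)/((-97/42*152)) - 1175*(-1/33765) = 2125/(-7372/21) + 235/6753 = 2125*(-21/7372) + 235/6753 = -44625/7372 + 235/6753 = -299620205/49783116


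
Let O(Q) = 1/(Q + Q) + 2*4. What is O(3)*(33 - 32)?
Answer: 49/6 ≈ 8.1667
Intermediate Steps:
O(Q) = 8 + 1/(2*Q) (O(Q) = 1/(2*Q) + 8 = 8 + 1/(2*Q))
O(3)*(33 - 32) = (8 + (½)/3)*(33 - 32) = (8 + (½)*(⅓))*1 = (8 + ⅙)*1 = (49/6)*1 = 49/6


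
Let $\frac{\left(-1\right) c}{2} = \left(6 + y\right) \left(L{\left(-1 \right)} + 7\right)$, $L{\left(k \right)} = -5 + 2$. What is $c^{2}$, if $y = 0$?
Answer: $2304$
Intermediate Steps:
$L{\left(k \right)} = -3$
$c = -48$ ($c = - 2 \left(6 + 0\right) \left(-3 + 7\right) = - 2 \cdot 6 \cdot 4 = \left(-2\right) 24 = -48$)
$c^{2} = \left(-48\right)^{2} = 2304$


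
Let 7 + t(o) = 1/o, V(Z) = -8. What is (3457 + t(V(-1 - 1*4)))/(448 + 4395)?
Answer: 27599/38744 ≈ 0.71234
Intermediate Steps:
t(o) = -7 + 1/o
(3457 + t(V(-1 - 1*4)))/(448 + 4395) = (3457 + (-7 + 1/(-8)))/(448 + 4395) = (3457 + (-7 - ⅛))/4843 = (3457 - 57/8)*(1/4843) = (27599/8)*(1/4843) = 27599/38744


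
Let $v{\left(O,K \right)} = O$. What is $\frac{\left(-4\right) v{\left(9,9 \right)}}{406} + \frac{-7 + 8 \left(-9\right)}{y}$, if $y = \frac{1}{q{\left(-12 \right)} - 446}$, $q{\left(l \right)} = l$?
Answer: $\frac{7344928}{203} \approx 36182.0$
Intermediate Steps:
$y = - \frac{1}{458}$ ($y = \frac{1}{-12 - 446} = \frac{1}{-458} = - \frac{1}{458} \approx -0.0021834$)
$\frac{\left(-4\right) v{\left(9,9 \right)}}{406} + \frac{-7 + 8 \left(-9\right)}{y} = \frac{\left(-4\right) 9}{406} + \frac{-7 + 8 \left(-9\right)}{- \frac{1}{458}} = \left(-36\right) \frac{1}{406} + \left(-7 - 72\right) \left(-458\right) = - \frac{18}{203} - -36182 = - \frac{18}{203} + 36182 = \frac{7344928}{203}$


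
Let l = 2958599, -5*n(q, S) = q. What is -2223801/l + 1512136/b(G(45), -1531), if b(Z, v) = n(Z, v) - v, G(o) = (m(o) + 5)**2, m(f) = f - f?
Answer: 319315038367/322487291 ≈ 990.16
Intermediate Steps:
n(q, S) = -q/5
m(f) = 0
G(o) = 25 (G(o) = (0 + 5)**2 = 5**2 = 25)
b(Z, v) = -v - Z/5 (b(Z, v) = -Z/5 - v = -v - Z/5)
-2223801/l + 1512136/b(G(45), -1531) = -2223801/2958599 + 1512136/(-1*(-1531) - 1/5*25) = -2223801*1/2958599 + 1512136/(1531 - 5) = -2223801/2958599 + 1512136/1526 = -2223801/2958599 + 1512136*(1/1526) = -2223801/2958599 + 756068/763 = 319315038367/322487291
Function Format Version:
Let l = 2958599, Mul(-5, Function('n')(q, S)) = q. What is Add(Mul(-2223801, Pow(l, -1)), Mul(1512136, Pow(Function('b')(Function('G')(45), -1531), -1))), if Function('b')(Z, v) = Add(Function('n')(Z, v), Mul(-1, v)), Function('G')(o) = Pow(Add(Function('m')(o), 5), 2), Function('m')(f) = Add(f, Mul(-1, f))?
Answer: Rational(319315038367, 322487291) ≈ 990.16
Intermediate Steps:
Function('n')(q, S) = Mul(Rational(-1, 5), q)
Function('m')(f) = 0
Function('G')(o) = 25 (Function('G')(o) = Pow(Add(0, 5), 2) = Pow(5, 2) = 25)
Function('b')(Z, v) = Add(Mul(-1, v), Mul(Rational(-1, 5), Z)) (Function('b')(Z, v) = Add(Mul(Rational(-1, 5), Z), Mul(-1, v)) = Add(Mul(-1, v), Mul(Rational(-1, 5), Z)))
Add(Mul(-2223801, Pow(l, -1)), Mul(1512136, Pow(Function('b')(Function('G')(45), -1531), -1))) = Add(Mul(-2223801, Pow(2958599, -1)), Mul(1512136, Pow(Add(Mul(-1, -1531), Mul(Rational(-1, 5), 25)), -1))) = Add(Mul(-2223801, Rational(1, 2958599)), Mul(1512136, Pow(Add(1531, -5), -1))) = Add(Rational(-2223801, 2958599), Mul(1512136, Pow(1526, -1))) = Add(Rational(-2223801, 2958599), Mul(1512136, Rational(1, 1526))) = Add(Rational(-2223801, 2958599), Rational(756068, 763)) = Rational(319315038367, 322487291)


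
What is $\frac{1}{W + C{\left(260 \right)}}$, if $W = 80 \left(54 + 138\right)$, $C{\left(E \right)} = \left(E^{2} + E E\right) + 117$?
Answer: $\frac{1}{150677} \approx 6.6367 \cdot 10^{-6}$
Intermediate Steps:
$C{\left(E \right)} = 117 + 2 E^{2}$ ($C{\left(E \right)} = \left(E^{2} + E^{2}\right) + 117 = 2 E^{2} + 117 = 117 + 2 E^{2}$)
$W = 15360$ ($W = 80 \cdot 192 = 15360$)
$\frac{1}{W + C{\left(260 \right)}} = \frac{1}{15360 + \left(117 + 2 \cdot 260^{2}\right)} = \frac{1}{15360 + \left(117 + 2 \cdot 67600\right)} = \frac{1}{15360 + \left(117 + 135200\right)} = \frac{1}{15360 + 135317} = \frac{1}{150677}$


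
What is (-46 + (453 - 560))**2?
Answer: 23409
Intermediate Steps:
(-46 + (453 - 560))**2 = (-46 - 107)**2 = (-153)**2 = 23409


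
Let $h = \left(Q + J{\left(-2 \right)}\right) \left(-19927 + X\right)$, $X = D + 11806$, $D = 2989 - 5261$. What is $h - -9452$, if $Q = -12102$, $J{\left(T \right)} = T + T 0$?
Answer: $125806324$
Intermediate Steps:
$J{\left(T \right)} = T$ ($J{\left(T \right)} = T + 0 = T$)
$D = -2272$ ($D = 2989 - 5261 = -2272$)
$X = 9534$ ($X = -2272 + 11806 = 9534$)
$h = 125796872$ ($h = \left(-12102 - 2\right) \left(-19927 + 9534\right) = \left(-12104\right) \left(-10393\right) = 125796872$)
$h - -9452 = 125796872 - -9452 = 125796872 + 9452 = 125806324$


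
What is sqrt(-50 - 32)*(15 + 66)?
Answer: 81*I*sqrt(82) ≈ 733.49*I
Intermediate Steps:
sqrt(-50 - 32)*(15 + 66) = sqrt(-82)*81 = (I*sqrt(82))*81 = 81*I*sqrt(82)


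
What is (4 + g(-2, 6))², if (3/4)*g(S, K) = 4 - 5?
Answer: 64/9 ≈ 7.1111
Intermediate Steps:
g(S, K) = -4/3 (g(S, K) = 4*(4 - 5)/3 = (4/3)*(-1) = -4/3)
(4 + g(-2, 6))² = (4 - 4/3)² = (8/3)² = 64/9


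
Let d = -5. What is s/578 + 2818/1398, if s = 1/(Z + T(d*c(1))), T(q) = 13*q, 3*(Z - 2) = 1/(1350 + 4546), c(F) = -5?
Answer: 2355247400333/1168426977747 ≈ 2.0157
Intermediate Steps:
Z = 35377/17688 (Z = 2 + 1/(3*(1350 + 4546)) = 2 + (1/3)/5896 = 2 + (1/3)*(1/5896) = 2 + 1/17688 = 35377/17688 ≈ 2.0001)
s = 17688/5783977 (s = 1/(35377/17688 + 13*(-5*(-5))) = 1/(35377/17688 + 13*25) = 1/(35377/17688 + 325) = 1/(5783977/17688) = 17688/5783977 ≈ 0.0030581)
s/578 + 2818/1398 = (17688/5783977)/578 + 2818/1398 = (17688/5783977)*(1/578) + 2818*(1/1398) = 8844/1671569353 + 1409/699 = 2355247400333/1168426977747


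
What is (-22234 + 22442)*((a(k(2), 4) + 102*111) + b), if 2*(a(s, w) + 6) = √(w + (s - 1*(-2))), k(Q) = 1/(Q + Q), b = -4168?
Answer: 1487044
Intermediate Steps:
k(Q) = 1/(2*Q)
a(s, w) = -6 + √(2 + s + w)/2 (a(s, w) = -6 + √(w + (s - 1*(-2)))/2 = -6 + √(w + (s + 2))/2 = -6 + √(w + (2 + s))/2 = -6 + √(2 + s + w)/2)
(-22234 + 22442)*((a(k(2), 4) + 102*111) + b) = (-22234 + 22442)*(((-6 + √(2 + (½)/2 + 4)/2) + 102*111) - 4168) = 208*(((-6 + √(2 + (½)*(½) + 4)/2) + 11322) - 4168) = 208*(((-6 + √(2 + ¼ + 4)/2) + 11322) - 4168) = 208*(((-6 + √(25/4)/2) + 11322) - 4168) = 208*(((-6 + (½)*(5/2)) + 11322) - 4168) = 208*(((-6 + 5/4) + 11322) - 4168) = 208*((-19/4 + 11322) - 4168) = 208*(45269/4 - 4168) = 208*(28597/4) = 1487044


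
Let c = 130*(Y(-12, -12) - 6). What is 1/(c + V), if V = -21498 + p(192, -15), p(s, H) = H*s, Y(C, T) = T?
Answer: -1/26718 ≈ -3.7428e-5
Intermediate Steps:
c = -2340 (c = 130*(-12 - 6) = 130*(-18) = -2340)
V = -24378 (V = -21498 - 15*192 = -21498 - 2880 = -24378)
1/(c + V) = 1/(-2340 - 24378) = 1/(-26718) = -1/26718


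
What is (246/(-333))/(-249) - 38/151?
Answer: -1037900/4173489 ≈ -0.24869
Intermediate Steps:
(246/(-333))/(-249) - 38/151 = (246*(-1/333))*(-1/249) - 38*1/151 = -82/111*(-1/249) - 38/151 = 82/27639 - 38/151 = -1037900/4173489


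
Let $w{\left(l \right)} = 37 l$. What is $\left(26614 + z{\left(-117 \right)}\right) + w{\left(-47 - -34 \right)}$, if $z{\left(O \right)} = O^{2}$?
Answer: $39822$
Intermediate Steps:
$\left(26614 + z{\left(-117 \right)}\right) + w{\left(-47 - -34 \right)} = \left(26614 + \left(-117\right)^{2}\right) + 37 \left(-47 - -34\right) = \left(26614 + 13689\right) + 37 \left(-47 + 34\right) = 40303 + 37 \left(-13\right) = 40303 - 481 = 39822$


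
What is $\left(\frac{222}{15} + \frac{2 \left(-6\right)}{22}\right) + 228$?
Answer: $\frac{13324}{55} \approx 242.25$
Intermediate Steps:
$\left(\frac{222}{15} + \frac{2 \left(-6\right)}{22}\right) + 228 = \left(222 \cdot \frac{1}{15} - \frac{6}{11}\right) + 228 = \left(\frac{74}{5} - \frac{6}{11}\right) + 228 = \frac{784}{55} + 228 = \frac{13324}{55}$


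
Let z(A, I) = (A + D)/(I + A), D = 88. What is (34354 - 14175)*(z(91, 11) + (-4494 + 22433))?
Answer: 2172158959/6 ≈ 3.6203e+8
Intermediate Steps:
z(A, I) = (88 + A)/(A + I) (z(A, I) = (A + 88)/(I + A) = (88 + A)/(A + I))
(34354 - 14175)*(z(91, 11) + (-4494 + 22433)) = (34354 - 14175)*((88 + 91)/(91 + 11) + (-4494 + 22433)) = 20179*(179/102 + 17939) = 20179*(1829957/102) = 2172158959/6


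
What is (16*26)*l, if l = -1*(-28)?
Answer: 11648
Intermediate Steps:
l = 28
(16*26)*l = (16*26)*28 = 416*28 = 11648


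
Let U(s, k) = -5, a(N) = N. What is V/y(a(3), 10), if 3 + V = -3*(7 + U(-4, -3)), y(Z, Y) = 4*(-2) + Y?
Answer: -9/2 ≈ -4.5000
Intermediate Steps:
y(Z, Y) = -8 + Y
V = -9 (V = -3 - 3*(7 - 5) = -3 - 3*2 = -3 - 6 = -9)
V/y(a(3), 10) = -9/(-8 + 10) = -9/2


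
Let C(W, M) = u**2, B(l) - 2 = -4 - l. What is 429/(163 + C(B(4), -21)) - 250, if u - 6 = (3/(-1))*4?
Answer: -49321/199 ≈ -247.84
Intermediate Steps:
B(l) = -2 - l (B(l) = 2 + (-4 - l) = -2 - l)
u = -6 (u = 6 + (3/(-1))*4 = 6 - 1*3*4 = 6 - 3*4 = 6 - 12 = -6)
C(W, M) = 36 (C(W, M) = (-6)**2 = 36)
429/(163 + C(B(4), -21)) - 250 = 429/(163 + 36) - 250 = 429/199 - 250 = -49321/199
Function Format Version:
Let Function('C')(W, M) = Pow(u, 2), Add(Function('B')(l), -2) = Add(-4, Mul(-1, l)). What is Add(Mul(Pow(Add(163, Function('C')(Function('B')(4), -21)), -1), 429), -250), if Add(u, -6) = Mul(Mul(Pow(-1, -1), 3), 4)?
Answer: Rational(-49321, 199) ≈ -247.84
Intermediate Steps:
Function('B')(l) = Add(-2, Mul(-1, l)) (Function('B')(l) = Add(2, Add(-4, Mul(-1, l))) = Add(-2, Mul(-1, l)))
u = -6 (u = Add(6, Mul(Mul(Pow(-1, -1), 3), 4)) = Add(6, Mul(Mul(-1, 3), 4)) = Add(6, Mul(-3, 4)) = Add(6, -12) = -6)
Function('C')(W, M) = 36 (Function('C')(W, M) = Pow(-6, 2) = 36)
Add(Mul(Pow(Add(163, Function('C')(Function('B')(4), -21)), -1), 429), -250) = Add(Mul(Pow(Add(163, 36), -1), 429), -250) = Add(Mul(Pow(199, -1), 429), -250) = Add(Mul(Rational(1, 199), 429), -250) = Add(Rational(429, 199), -250) = Rational(-49321, 199)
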